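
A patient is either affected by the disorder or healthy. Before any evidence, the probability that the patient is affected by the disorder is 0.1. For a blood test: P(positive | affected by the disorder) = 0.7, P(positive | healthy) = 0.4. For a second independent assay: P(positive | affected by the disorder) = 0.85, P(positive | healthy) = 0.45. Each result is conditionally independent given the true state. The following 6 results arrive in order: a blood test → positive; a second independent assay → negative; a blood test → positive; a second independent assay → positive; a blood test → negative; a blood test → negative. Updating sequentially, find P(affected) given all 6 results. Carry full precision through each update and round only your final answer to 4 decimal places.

0.0420

Each posterior becomes the prior for the next update.
After a blood test='positive': P(affected) = 0.7·0.1000 / (0.7·0.1000 + 0.4·0.9000) ≈ 0.1628
After a second independent assay='negative': P(affected) = 0.15·0.1628 / (0.15·0.1628 + 0.55·0.8372) ≈ 0.0504
After a blood test='positive': P(affected) = 0.7·0.0504 / (0.7·0.0504 + 0.4·0.9496) ≈ 0.0849
After a second independent assay='positive': P(affected) = 0.85·0.0849 / (0.85·0.0849 + 0.45·0.9151) ≈ 0.1491
After a blood test='negative': P(affected) = 0.3·0.1491 / (0.3·0.1491 + 0.6·0.8509) ≈ 0.0806
After a blood test='negative': P(affected) = 0.3·0.0806 / (0.3·0.0806 + 0.6·0.9194) ≈ 0.0420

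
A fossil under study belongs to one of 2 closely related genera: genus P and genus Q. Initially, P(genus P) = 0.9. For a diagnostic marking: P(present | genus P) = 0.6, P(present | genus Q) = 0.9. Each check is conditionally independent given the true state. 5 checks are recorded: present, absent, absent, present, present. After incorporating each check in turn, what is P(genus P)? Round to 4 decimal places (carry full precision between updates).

0.9771

Each posterior becomes the prior for the next update.
After 'present': P(genus P) = 0.6·0.9000 / (0.6·0.9000 + 0.9·0.1000) ≈ 0.8571
After 'absent': P(genus P) = 0.4·0.8571 / (0.4·0.8571 + 0.1·0.1429) ≈ 0.9600
After 'absent': P(genus P) = 0.4·0.9600 / (0.4·0.9600 + 0.1·0.0400) ≈ 0.9897
After 'present': P(genus P) = 0.6·0.9897 / (0.6·0.9897 + 0.9·0.0103) ≈ 0.9846
After 'present': P(genus P) = 0.6·0.9846 / (0.6·0.9846 + 0.9·0.0154) ≈ 0.9771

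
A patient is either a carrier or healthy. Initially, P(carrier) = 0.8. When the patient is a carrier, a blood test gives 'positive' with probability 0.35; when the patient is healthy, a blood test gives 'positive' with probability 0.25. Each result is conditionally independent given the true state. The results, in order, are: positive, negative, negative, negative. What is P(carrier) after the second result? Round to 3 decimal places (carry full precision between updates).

0.829

After 'positive': P(carrier) = 0.35·0.8000 / (0.35·0.8000 + 0.25·0.2000) ≈ 0.8485
After 'negative': P(carrier) = 0.65·0.8485 / (0.65·0.8485 + 0.75·0.1515) ≈ 0.8292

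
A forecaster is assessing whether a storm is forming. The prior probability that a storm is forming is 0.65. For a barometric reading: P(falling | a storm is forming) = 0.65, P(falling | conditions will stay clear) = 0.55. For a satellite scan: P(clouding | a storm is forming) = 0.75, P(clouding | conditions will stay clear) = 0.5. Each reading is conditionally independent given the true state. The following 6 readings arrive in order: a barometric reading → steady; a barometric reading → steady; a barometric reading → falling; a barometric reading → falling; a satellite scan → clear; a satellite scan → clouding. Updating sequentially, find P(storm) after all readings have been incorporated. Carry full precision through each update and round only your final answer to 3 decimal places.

After a barometric reading='steady': P(storm) = 0.35·0.6500 / (0.35·0.6500 + 0.45·0.3500) ≈ 0.5909
After a barometric reading='steady': P(storm) = 0.35·0.5909 / (0.35·0.5909 + 0.45·0.4091) ≈ 0.5291
After a barometric reading='falling': P(storm) = 0.65·0.5291 / (0.65·0.5291 + 0.55·0.4709) ≈ 0.5704
After a barometric reading='falling': P(storm) = 0.65·0.5704 / (0.65·0.5704 + 0.55·0.4296) ≈ 0.6108
After a satellite scan='clear': P(storm) = 0.25·0.6108 / (0.25·0.6108 + 0.5·0.3892) ≈ 0.4396
After a satellite scan='clouding': P(storm) = 0.75·0.4396 / (0.75·0.4396 + 0.5·0.5604) ≈ 0.5406

0.541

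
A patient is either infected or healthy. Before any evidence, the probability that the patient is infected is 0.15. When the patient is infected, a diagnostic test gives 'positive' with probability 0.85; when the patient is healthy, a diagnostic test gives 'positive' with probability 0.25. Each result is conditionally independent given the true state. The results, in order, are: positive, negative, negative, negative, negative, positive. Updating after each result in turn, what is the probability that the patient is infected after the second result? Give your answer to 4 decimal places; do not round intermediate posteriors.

After 'positive': P(infected) = 0.85·0.1500 / (0.85·0.1500 + 0.25·0.8500) ≈ 0.3750
After 'negative': P(infected) = 0.15·0.3750 / (0.15·0.3750 + 0.75·0.6250) ≈ 0.1071

0.1071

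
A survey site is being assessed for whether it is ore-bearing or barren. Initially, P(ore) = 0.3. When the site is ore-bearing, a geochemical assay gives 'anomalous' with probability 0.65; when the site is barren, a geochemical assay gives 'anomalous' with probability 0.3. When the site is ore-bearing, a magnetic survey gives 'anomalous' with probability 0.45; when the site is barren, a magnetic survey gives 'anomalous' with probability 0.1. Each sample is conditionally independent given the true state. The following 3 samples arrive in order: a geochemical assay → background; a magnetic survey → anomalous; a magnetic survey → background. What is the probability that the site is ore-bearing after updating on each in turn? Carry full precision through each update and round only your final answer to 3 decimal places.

After a geochemical assay='background': P(ore) = 0.35·0.3000 / (0.35·0.3000 + 0.7·0.7000) ≈ 0.1765
After a magnetic survey='anomalous': P(ore) = 0.45·0.1765 / (0.45·0.1765 + 0.1·0.8235) ≈ 0.4909
After a magnetic survey='background': P(ore) = 0.55·0.4909 / (0.55·0.4909 + 0.9·0.5091) ≈ 0.3708

0.371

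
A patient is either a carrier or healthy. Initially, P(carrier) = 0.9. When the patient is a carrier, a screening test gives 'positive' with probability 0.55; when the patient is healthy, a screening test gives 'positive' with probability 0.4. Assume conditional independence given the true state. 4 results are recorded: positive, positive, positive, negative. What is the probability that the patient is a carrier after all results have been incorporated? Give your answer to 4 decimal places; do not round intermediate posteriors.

After 'positive': P(carrier) = 0.55·0.9000 / (0.55·0.9000 + 0.4·0.1000) ≈ 0.9252
After 'positive': P(carrier) = 0.55·0.9252 / (0.55·0.9252 + 0.4·0.0748) ≈ 0.9445
After 'positive': P(carrier) = 0.55·0.9445 / (0.55·0.9445 + 0.4·0.0555) ≈ 0.9590
After 'negative': P(carrier) = 0.45·0.9590 / (0.45·0.9590 + 0.6·0.0410) ≈ 0.9461

0.9461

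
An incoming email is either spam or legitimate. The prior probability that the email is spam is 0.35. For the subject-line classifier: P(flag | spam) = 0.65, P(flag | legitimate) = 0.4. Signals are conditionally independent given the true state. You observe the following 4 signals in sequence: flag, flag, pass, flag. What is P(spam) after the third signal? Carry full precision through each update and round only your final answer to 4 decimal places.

Each posterior becomes the prior for the next update.
After 'flag': P(spam) = 0.65·0.3500 / (0.65·0.3500 + 0.4·0.6500) ≈ 0.4667
After 'flag': P(spam) = 0.65·0.4667 / (0.65·0.4667 + 0.4·0.5333) ≈ 0.5871
After 'pass': P(spam) = 0.35·0.5871 / (0.35·0.5871 + 0.6·0.4129) ≈ 0.4534

0.4534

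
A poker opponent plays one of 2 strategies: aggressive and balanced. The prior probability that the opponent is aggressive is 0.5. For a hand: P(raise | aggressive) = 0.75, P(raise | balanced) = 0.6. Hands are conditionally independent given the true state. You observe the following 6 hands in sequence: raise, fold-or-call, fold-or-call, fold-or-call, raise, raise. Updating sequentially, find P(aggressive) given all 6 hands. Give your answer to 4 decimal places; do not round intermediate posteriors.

Apply Bayes' rule sequentially, carrying P(aggressive) forward.
After 'raise': P(aggressive) = 0.75·0.5000 / (0.75·0.5000 + 0.6·0.5000) ≈ 0.5556
After 'fold-or-call': P(aggressive) = 0.25·0.5556 / (0.25·0.5556 + 0.4·0.4444) ≈ 0.4386
After 'fold-or-call': P(aggressive) = 0.25·0.4386 / (0.25·0.4386 + 0.4·0.5614) ≈ 0.3281
After 'fold-or-call': P(aggressive) = 0.25·0.3281 / (0.25·0.3281 + 0.4·0.6719) ≈ 0.2338
After 'raise': P(aggressive) = 0.75·0.2338 / (0.75·0.2338 + 0.6·0.7662) ≈ 0.2761
After 'raise': P(aggressive) = 0.75·0.2761 / (0.75·0.2761 + 0.6·0.7239) ≈ 0.3229

0.3229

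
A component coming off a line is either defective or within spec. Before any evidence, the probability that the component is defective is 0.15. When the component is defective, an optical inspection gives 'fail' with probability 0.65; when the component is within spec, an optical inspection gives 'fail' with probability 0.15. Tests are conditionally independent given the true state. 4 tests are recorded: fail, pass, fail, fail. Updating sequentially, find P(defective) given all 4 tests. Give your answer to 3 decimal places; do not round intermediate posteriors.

After 'fail': P(defective) = 0.65·0.1500 / (0.65·0.1500 + 0.15·0.8500) ≈ 0.4333
After 'pass': P(defective) = 0.35·0.4333 / (0.35·0.4333 + 0.85·0.5667) ≈ 0.2395
After 'fail': P(defective) = 0.65·0.2395 / (0.65·0.2395 + 0.15·0.7605) ≈ 0.5771
After 'fail': P(defective) = 0.65·0.5771 / (0.65·0.5771 + 0.15·0.4229) ≈ 0.8553

0.855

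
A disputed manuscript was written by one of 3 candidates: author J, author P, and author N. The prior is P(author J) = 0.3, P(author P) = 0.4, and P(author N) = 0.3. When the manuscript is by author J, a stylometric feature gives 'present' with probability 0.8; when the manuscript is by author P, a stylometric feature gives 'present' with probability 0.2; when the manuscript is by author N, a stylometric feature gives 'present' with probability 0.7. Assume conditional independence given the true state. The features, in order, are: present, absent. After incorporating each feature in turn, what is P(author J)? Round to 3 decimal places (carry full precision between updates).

0.274

Each posterior becomes the prior for the next update.
After 'present': normaliser = 0.8·0.3000 + 0.2·0.4000 + 0.7·0.3000; P(author J) ≈ 0.4528, P(author P) ≈ 0.1509, P(author N) ≈ 0.3962
After 'absent': normaliser = 0.2·0.4528 + 0.8·0.1509 + 0.3·0.3962; P(author J) ≈ 0.2743, P(author P) ≈ 0.3657, P(author N) ≈ 0.3600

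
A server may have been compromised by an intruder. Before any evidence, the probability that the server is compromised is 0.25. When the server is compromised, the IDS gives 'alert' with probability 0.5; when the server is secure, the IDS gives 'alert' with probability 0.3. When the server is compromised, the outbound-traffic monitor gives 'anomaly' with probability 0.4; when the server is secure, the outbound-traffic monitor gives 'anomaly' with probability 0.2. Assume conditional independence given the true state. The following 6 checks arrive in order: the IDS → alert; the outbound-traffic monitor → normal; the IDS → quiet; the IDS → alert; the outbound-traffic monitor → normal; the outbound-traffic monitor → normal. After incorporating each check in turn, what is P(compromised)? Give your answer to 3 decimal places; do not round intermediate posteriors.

After the IDS='alert': P(compromised) = 0.5·0.2500 / (0.5·0.2500 + 0.3·0.7500) ≈ 0.3571
After the outbound-traffic monitor='normal': P(compromised) = 0.6·0.3571 / (0.6·0.3571 + 0.8·0.6429) ≈ 0.2941
After the IDS='quiet': P(compromised) = 0.5·0.2941 / (0.5·0.2941 + 0.7·0.7059) ≈ 0.2294
After the IDS='alert': P(compromised) = 0.5·0.2294 / (0.5·0.2294 + 0.3·0.7706) ≈ 0.3316
After the outbound-traffic monitor='normal': P(compromised) = 0.6·0.3316 / (0.6·0.3316 + 0.8·0.6684) ≈ 0.2711
After the outbound-traffic monitor='normal': P(compromised) = 0.6·0.2711 / (0.6·0.2711 + 0.8·0.7289) ≈ 0.2182

0.218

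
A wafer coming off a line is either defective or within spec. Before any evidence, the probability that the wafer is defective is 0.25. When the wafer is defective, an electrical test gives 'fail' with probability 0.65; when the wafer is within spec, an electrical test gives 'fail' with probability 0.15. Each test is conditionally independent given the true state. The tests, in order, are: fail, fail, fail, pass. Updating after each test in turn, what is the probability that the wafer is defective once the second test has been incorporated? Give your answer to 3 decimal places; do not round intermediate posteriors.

After 'fail': P(defective) = 0.65·0.2500 / (0.65·0.2500 + 0.15·0.7500) ≈ 0.5909
After 'fail': P(defective) = 0.65·0.5909 / (0.65·0.5909 + 0.15·0.4091) ≈ 0.8622

0.862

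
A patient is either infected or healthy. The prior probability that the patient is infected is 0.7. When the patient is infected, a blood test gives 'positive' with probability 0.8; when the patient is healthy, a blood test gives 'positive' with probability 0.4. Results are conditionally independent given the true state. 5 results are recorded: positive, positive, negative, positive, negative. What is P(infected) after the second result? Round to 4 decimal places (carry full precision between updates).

0.9032

Apply Bayes' rule sequentially, carrying P(infected) forward.
After 'positive': P(infected) = 0.8·0.7000 / (0.8·0.7000 + 0.4·0.3000) ≈ 0.8235
After 'positive': P(infected) = 0.8·0.8235 / (0.8·0.8235 + 0.4·0.1765) ≈ 0.9032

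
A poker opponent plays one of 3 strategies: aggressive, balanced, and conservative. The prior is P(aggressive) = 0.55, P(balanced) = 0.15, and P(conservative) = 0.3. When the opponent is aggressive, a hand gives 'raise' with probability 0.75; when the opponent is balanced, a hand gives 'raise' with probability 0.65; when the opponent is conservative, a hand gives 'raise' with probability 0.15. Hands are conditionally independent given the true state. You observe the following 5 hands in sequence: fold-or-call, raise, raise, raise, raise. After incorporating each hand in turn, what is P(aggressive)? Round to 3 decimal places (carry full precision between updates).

0.821

Apply Bayes' rule sequentially, carrying P(aggressive) forward.
After 'fold-or-call': normaliser = 0.25·0.5500 + 0.35·0.1500 + 0.85·0.3000; P(aggressive) ≈ 0.3090, P(balanced) ≈ 0.1180, P(conservative) ≈ 0.5730
After 'raise': normaliser = 0.75·0.3090 + 0.65·0.1180 + 0.15·0.5730; P(aggressive) ≈ 0.5876, P(balanced) ≈ 0.1944, P(conservative) ≈ 0.2179
After 'raise': normaliser = 0.75·0.5876 + 0.65·0.1944 + 0.15·0.2179; P(aggressive) ≈ 0.7348, P(balanced) ≈ 0.2107, P(conservative) ≈ 0.0545
After 'raise': normaliser = 0.75·0.7348 + 0.65·0.2107 + 0.15·0.0545; P(aggressive) ≈ 0.7915, P(balanced) ≈ 0.1967, P(conservative) ≈ 0.0117
After 'raise': normaliser = 0.75·0.7915 + 0.65·0.1967 + 0.15·0.0117; P(aggressive) ≈ 0.8208, P(balanced) ≈ 0.1768, P(conservative) ≈ 0.0024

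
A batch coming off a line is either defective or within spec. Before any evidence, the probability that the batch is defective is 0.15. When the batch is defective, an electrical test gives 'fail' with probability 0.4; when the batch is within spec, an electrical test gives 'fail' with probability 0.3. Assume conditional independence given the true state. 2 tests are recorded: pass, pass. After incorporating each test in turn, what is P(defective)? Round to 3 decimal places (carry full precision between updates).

0.115

After 'pass': P(defective) = 0.6·0.1500 / (0.6·0.1500 + 0.7·0.8500) ≈ 0.1314
After 'pass': P(defective) = 0.6·0.1314 / (0.6·0.1314 + 0.7·0.8686) ≈ 0.1148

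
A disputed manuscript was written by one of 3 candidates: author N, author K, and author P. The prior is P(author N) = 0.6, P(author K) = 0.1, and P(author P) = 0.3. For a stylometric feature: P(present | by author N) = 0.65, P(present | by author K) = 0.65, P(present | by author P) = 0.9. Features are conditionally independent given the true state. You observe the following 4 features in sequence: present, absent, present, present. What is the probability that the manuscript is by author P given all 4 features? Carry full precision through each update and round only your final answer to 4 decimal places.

0.2453

After 'present': normaliser = 0.65·0.6000 + 0.65·0.1000 + 0.9·0.3000; P(author N) ≈ 0.5379, P(author K) ≈ 0.0897, P(author P) ≈ 0.3724
After 'absent': normaliser = 0.35·0.5379 + 0.35·0.0897 + 0.1·0.3724; P(author N) ≈ 0.7329, P(author K) ≈ 0.1221, P(author P) ≈ 0.1450
After 'present': normaliser = 0.65·0.7329 + 0.65·0.1221 + 0.9·0.1450; P(author N) ≈ 0.6942, P(author K) ≈ 0.1157, P(author P) ≈ 0.1901
After 'present': normaliser = 0.65·0.6942 + 0.65·0.1157 + 0.9·0.1901; P(author N) ≈ 0.6469, P(author K) ≈ 0.1078, P(author P) ≈ 0.2453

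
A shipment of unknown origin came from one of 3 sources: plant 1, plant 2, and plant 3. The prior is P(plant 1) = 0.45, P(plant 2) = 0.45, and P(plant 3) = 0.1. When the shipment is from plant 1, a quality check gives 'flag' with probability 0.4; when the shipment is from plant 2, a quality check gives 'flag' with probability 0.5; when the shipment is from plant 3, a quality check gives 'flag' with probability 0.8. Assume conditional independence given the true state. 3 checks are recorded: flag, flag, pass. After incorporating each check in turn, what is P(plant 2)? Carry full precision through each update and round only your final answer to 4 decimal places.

0.5011

After 'flag': normaliser = 0.4·0.4500 + 0.5·0.4500 + 0.8·0.1000; P(plant 1) ≈ 0.3711, P(plant 2) ≈ 0.4639, P(plant 3) ≈ 0.1649
After 'flag': normaliser = 0.4·0.3711 + 0.5·0.4639 + 0.8·0.1649; P(plant 1) ≈ 0.2897, P(plant 2) ≈ 0.4527, P(plant 3) ≈ 0.2575
After 'pass': normaliser = 0.6·0.2897 + 0.5·0.4527 + 0.2·0.2575; P(plant 1) ≈ 0.3849, P(plant 2) ≈ 0.5011, P(plant 3) ≈ 0.1140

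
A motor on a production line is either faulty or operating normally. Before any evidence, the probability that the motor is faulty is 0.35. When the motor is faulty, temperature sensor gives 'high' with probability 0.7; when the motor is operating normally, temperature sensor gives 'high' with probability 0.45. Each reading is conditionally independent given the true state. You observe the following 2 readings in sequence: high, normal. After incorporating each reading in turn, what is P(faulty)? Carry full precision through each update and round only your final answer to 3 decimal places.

0.314

After 'high': P(faulty) = 0.7·0.3500 / (0.7·0.3500 + 0.45·0.6500) ≈ 0.4558
After 'normal': P(faulty) = 0.3·0.4558 / (0.3·0.4558 + 0.55·0.5442) ≈ 0.3136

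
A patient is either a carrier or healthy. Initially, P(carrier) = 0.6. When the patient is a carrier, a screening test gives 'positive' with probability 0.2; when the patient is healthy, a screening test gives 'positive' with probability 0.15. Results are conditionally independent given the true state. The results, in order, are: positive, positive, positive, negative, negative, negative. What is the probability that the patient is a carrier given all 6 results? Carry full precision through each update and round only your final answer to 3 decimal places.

0.748

After 'positive': P(carrier) = 0.2·0.6000 / (0.2·0.6000 + 0.15·0.4000) ≈ 0.6667
After 'positive': P(carrier) = 0.2·0.6667 / (0.2·0.6667 + 0.15·0.3333) ≈ 0.7273
After 'positive': P(carrier) = 0.2·0.7273 / (0.2·0.7273 + 0.15·0.2727) ≈ 0.7805
After 'negative': P(carrier) = 0.8·0.7805 / (0.8·0.7805 + 0.85·0.2195) ≈ 0.7699
After 'negative': P(carrier) = 0.8·0.7699 / (0.8·0.7699 + 0.85·0.2301) ≈ 0.7590
After 'negative': P(carrier) = 0.8·0.7590 / (0.8·0.7590 + 0.85·0.2410) ≈ 0.7477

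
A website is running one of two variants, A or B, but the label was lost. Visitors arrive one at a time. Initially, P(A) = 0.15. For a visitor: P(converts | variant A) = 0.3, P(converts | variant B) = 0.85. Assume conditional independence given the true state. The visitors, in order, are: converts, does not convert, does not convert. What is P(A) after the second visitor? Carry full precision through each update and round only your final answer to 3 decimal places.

0.225

After 'converts': P(A) = 0.3·0.1500 / (0.3·0.1500 + 0.85·0.8500) ≈ 0.0586
After 'does not convert': P(A) = 0.7·0.0586 / (0.7·0.0586 + 0.15·0.9414) ≈ 0.2252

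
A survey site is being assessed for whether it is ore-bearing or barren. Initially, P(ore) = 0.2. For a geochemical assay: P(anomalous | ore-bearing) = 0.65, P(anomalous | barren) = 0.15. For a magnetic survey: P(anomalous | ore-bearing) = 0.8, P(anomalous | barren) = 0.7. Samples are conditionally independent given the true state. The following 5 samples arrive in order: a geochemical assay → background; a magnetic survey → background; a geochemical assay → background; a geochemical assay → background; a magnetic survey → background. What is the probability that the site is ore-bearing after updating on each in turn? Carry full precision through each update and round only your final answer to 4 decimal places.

0.0077

Each posterior becomes the prior for the next update.
After a geochemical assay='background': P(ore) = 0.35·0.2000 / (0.35·0.2000 + 0.85·0.8000) ≈ 0.0933
After a magnetic survey='background': P(ore) = 0.2·0.0933 / (0.2·0.0933 + 0.3·0.9067) ≈ 0.0642
After a geochemical assay='background': P(ore) = 0.35·0.0642 / (0.35·0.0642 + 0.85·0.9358) ≈ 0.0275
After a geochemical assay='background': P(ore) = 0.35·0.0275 / (0.35·0.0275 + 0.85·0.9725) ≈ 0.0115
After a magnetic survey='background': P(ore) = 0.2·0.0115 / (0.2·0.0115 + 0.3·0.9885) ≈ 0.0077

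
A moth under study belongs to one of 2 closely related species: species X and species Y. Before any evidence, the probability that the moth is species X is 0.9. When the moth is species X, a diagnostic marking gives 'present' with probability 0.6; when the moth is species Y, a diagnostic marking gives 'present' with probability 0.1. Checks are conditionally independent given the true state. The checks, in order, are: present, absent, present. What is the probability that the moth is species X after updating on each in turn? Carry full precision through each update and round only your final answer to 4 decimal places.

After 'present': P(species X) = 0.6·0.9000 / (0.6·0.9000 + 0.1·0.1000) ≈ 0.9818
After 'absent': P(species X) = 0.4·0.9818 / (0.4·0.9818 + 0.9·0.0182) ≈ 0.9600
After 'present': P(species X) = 0.6·0.9600 / (0.6·0.9600 + 0.1·0.0400) ≈ 0.9931

0.9931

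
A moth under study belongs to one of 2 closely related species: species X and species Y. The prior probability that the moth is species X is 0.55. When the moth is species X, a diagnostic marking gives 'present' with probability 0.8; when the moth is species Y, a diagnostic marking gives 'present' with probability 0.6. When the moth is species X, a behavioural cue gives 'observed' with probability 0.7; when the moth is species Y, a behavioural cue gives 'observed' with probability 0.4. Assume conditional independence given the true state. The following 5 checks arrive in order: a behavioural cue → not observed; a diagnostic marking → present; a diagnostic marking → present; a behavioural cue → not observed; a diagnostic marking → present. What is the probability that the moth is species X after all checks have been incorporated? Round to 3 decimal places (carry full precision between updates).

After a behavioural cue='not observed': P(species X) = 0.3·0.5500 / (0.3·0.5500 + 0.6·0.4500) ≈ 0.3793
After a diagnostic marking='present': P(species X) = 0.8·0.3793 / (0.8·0.3793 + 0.6·0.6207) ≈ 0.4490
After a diagnostic marking='present': P(species X) = 0.8·0.4490 / (0.8·0.4490 + 0.6·0.5510) ≈ 0.5207
After a behavioural cue='not observed': P(species X) = 0.3·0.5207 / (0.3·0.5207 + 0.6·0.4793) ≈ 0.3520
After a diagnostic marking='present': P(species X) = 0.8·0.3520 / (0.8·0.3520 + 0.6·0.6480) ≈ 0.4200

0.420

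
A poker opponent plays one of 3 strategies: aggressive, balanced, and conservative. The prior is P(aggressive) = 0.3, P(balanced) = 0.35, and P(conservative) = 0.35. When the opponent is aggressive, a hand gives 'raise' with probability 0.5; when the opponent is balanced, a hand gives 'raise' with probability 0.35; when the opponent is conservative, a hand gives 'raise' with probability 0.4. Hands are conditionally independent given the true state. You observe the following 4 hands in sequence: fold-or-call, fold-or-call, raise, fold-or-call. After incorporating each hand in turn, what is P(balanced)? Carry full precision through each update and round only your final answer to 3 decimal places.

0.407

After 'fold-or-call': normaliser = 0.5·0.3000 + 0.65·0.3500 + 0.6·0.3500; P(aggressive) ≈ 0.2553, P(balanced) ≈ 0.3872, P(conservative) ≈ 0.3574
After 'fold-or-call': normaliser = 0.5·0.2553 + 0.65·0.3872 + 0.6·0.3574; P(aggressive) ≈ 0.2150, P(balanced) ≈ 0.4239, P(conservative) ≈ 0.3612
After 'raise': normaliser = 0.5·0.2150 + 0.35·0.4239 + 0.4·0.3612; P(aggressive) ≈ 0.2685, P(balanced) ≈ 0.3706, P(conservative) ≈ 0.3609
After 'fold-or-call': normaliser = 0.5·0.2685 + 0.65·0.3706 + 0.6·0.3609; P(aggressive) ≈ 0.2269, P(balanced) ≈ 0.4071, P(conservative) ≈ 0.3660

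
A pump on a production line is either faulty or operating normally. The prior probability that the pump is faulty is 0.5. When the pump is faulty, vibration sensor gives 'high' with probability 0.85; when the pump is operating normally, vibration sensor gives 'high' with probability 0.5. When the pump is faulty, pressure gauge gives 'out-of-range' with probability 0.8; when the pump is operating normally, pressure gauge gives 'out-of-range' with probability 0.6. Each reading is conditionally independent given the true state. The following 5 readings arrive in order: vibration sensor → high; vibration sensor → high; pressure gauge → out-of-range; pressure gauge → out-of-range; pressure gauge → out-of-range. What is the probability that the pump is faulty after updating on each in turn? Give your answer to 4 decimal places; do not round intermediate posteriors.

0.8726

Each posterior becomes the prior for the next update.
After vibration sensor='high': P(faulty) = 0.85·0.5000 / (0.85·0.5000 + 0.5·0.5000) ≈ 0.6296
After vibration sensor='high': P(faulty) = 0.85·0.6296 / (0.85·0.6296 + 0.5·0.3704) ≈ 0.7429
After pressure gauge='out-of-range': P(faulty) = 0.8·0.7429 / (0.8·0.7429 + 0.6·0.2571) ≈ 0.7940
After pressure gauge='out-of-range': P(faulty) = 0.8·0.7940 / (0.8·0.7940 + 0.6·0.2060) ≈ 0.8371
After pressure gauge='out-of-range': P(faulty) = 0.8·0.8371 / (0.8·0.8371 + 0.6·0.1629) ≈ 0.8726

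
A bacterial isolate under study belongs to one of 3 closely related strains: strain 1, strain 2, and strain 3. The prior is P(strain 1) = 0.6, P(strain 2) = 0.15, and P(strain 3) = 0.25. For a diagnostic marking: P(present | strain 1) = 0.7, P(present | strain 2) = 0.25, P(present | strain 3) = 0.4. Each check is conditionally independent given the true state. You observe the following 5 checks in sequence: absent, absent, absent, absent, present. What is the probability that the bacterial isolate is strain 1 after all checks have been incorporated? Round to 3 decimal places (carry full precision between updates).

0.121

After 'absent': normaliser = 0.3·0.6000 + 0.75·0.1500 + 0.6·0.2500; P(strain 1) ≈ 0.4068, P(strain 2) ≈ 0.2542, P(strain 3) ≈ 0.3390
After 'absent': normaliser = 0.3·0.4068 + 0.75·0.2542 + 0.6·0.3390; P(strain 1) ≈ 0.2365, P(strain 2) ≈ 0.3695, P(strain 3) ≈ 0.3941
After 'absent': normaliser = 0.3·0.2365 + 0.75·0.3695 + 0.6·0.3941; P(strain 1) ≈ 0.1214, P(strain 2) ≈ 0.4741, P(strain 3) ≈ 0.4046
After 'absent': normaliser = 0.3·0.1214 + 0.75·0.4741 + 0.6·0.4046; P(strain 1) ≈ 0.0574, P(strain 2) ≈ 0.5602, P(strain 3) ≈ 0.3824
After 'present': normaliser = 0.7·0.0574 + 0.25·0.5602 + 0.4·0.3824; P(strain 1) ≈ 0.1205, P(strain 2) ≈ 0.4203, P(strain 3) ≈ 0.4591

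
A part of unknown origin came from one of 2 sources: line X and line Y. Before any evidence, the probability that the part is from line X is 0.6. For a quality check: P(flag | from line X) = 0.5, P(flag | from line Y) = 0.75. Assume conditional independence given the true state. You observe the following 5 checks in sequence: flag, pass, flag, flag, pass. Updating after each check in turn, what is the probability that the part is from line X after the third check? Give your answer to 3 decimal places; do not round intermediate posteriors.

Apply Bayes' rule sequentially, carrying P(line X) forward.
After 'flag': P(line X) = 0.5·0.6000 / (0.5·0.6000 + 0.75·0.4000) ≈ 0.5000
After 'pass': P(line X) = 0.5·0.5000 / (0.5·0.5000 + 0.25·0.5000) ≈ 0.6667
After 'flag': P(line X) = 0.5·0.6667 / (0.5·0.6667 + 0.75·0.3333) ≈ 0.5714

0.571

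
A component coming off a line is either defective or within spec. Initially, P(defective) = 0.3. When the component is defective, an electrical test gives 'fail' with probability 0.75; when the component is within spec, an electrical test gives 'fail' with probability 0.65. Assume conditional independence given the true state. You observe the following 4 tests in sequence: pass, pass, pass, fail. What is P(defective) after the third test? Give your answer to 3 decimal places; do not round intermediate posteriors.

After 'pass': P(defective) = 0.25·0.3000 / (0.25·0.3000 + 0.35·0.7000) ≈ 0.2344
After 'pass': P(defective) = 0.25·0.2344 / (0.25·0.2344 + 0.35·0.7656) ≈ 0.1794
After 'pass': P(defective) = 0.25·0.1794 / (0.25·0.1794 + 0.35·0.8206) ≈ 0.1351

0.135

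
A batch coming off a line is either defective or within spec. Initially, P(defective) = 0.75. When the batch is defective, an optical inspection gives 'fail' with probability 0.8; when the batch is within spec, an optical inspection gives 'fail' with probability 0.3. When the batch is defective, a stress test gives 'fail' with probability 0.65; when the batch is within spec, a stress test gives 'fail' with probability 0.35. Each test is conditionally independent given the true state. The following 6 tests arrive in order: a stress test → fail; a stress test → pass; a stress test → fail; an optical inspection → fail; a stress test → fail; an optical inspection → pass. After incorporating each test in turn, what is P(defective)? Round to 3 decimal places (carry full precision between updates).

Each posterior becomes the prior for the next update.
After a stress test='fail': P(defective) = 0.65·0.7500 / (0.65·0.7500 + 0.35·0.2500) ≈ 0.8478
After a stress test='pass': P(defective) = 0.35·0.8478 / (0.35·0.8478 + 0.65·0.1522) ≈ 0.7500
After a stress test='fail': P(defective) = 0.65·0.7500 / (0.65·0.7500 + 0.35·0.2500) ≈ 0.8478
After an optical inspection='fail': P(defective) = 0.8·0.8478 / (0.8·0.8478 + 0.3·0.1522) ≈ 0.9369
After a stress test='fail': P(defective) = 0.65·0.9369 / (0.65·0.9369 + 0.35·0.0631) ≈ 0.9650
After an optical inspection='pass': P(defective) = 0.2·0.9650 / (0.2·0.9650 + 0.7·0.0350) ≈ 0.8874

0.887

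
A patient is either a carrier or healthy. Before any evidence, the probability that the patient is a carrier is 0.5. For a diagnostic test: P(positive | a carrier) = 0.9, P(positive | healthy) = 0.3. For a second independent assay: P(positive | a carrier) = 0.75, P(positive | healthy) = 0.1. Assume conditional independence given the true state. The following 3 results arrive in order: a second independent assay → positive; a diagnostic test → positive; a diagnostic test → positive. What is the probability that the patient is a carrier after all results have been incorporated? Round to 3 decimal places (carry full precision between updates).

Apply Bayes' rule sequentially, carrying P(carrier) forward.
After a second independent assay='positive': P(carrier) = 0.75·0.5000 / (0.75·0.5000 + 0.1·0.5000) ≈ 0.8824
After a diagnostic test='positive': P(carrier) = 0.9·0.8824 / (0.9·0.8824 + 0.3·0.1176) ≈ 0.9574
After a diagnostic test='positive': P(carrier) = 0.9·0.9574 / (0.9·0.9574 + 0.3·0.0426) ≈ 0.9854

0.985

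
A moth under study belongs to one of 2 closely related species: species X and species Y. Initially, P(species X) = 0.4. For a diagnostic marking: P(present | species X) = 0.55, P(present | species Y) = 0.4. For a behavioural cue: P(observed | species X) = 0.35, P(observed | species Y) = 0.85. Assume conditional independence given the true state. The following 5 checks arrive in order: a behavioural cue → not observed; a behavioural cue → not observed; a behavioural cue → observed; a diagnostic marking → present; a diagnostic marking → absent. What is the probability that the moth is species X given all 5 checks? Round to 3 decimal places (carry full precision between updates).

0.842

Apply Bayes' rule sequentially, carrying P(species X) forward.
After a behavioural cue='not observed': P(species X) = 0.65·0.4000 / (0.65·0.4000 + 0.15·0.6000) ≈ 0.7429
After a behavioural cue='not observed': P(species X) = 0.65·0.7429 / (0.65·0.7429 + 0.15·0.2571) ≈ 0.9260
After a behavioural cue='observed': P(species X) = 0.35·0.9260 / (0.35·0.9260 + 0.85·0.0740) ≈ 0.8375
After a diagnostic marking='present': P(species X) = 0.55·0.8375 / (0.55·0.8375 + 0.4·0.1625) ≈ 0.8764
After a diagnostic marking='absent': P(species X) = 0.45·0.8764 / (0.45·0.8764 + 0.6·0.1236) ≈ 0.8417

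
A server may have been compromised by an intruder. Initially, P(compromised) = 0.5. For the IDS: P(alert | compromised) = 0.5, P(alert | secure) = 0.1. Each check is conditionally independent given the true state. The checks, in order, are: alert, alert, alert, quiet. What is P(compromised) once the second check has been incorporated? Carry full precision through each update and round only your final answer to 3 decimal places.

After 'alert': P(compromised) = 0.5·0.5000 / (0.5·0.5000 + 0.1·0.5000) ≈ 0.8333
After 'alert': P(compromised) = 0.5·0.8333 / (0.5·0.8333 + 0.1·0.1667) ≈ 0.9615

0.962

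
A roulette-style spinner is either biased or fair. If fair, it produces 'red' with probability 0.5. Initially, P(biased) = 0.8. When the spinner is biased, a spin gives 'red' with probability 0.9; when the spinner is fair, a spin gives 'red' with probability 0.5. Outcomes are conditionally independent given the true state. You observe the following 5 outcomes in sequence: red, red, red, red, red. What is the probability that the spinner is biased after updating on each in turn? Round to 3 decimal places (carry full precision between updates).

Each posterior becomes the prior for the next update.
After 'red': P(biased) = 0.9·0.8000 / (0.9·0.8000 + 0.5·0.2000) ≈ 0.8780
After 'red': P(biased) = 0.9·0.8780 / (0.9·0.8780 + 0.5·0.1220) ≈ 0.9284
After 'red': P(biased) = 0.9·0.9284 / (0.9·0.9284 + 0.5·0.0716) ≈ 0.9589
After 'red': P(biased) = 0.9·0.9589 / (0.9·0.9589 + 0.5·0.0411) ≈ 0.9767
After 'red': P(biased) = 0.9·0.9767 / (0.9·0.9767 + 0.5·0.0233) ≈ 0.9869

0.987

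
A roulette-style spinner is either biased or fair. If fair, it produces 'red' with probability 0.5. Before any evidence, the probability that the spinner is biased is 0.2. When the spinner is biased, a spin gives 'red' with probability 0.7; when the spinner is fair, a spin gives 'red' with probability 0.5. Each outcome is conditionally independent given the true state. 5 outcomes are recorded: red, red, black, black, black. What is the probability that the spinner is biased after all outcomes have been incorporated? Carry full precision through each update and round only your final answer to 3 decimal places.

0.096

After 'red': P(biased) = 0.7·0.2000 / (0.7·0.2000 + 0.5·0.8000) ≈ 0.2593
After 'red': P(biased) = 0.7·0.2593 / (0.7·0.2593 + 0.5·0.7407) ≈ 0.3289
After 'black': P(biased) = 0.3·0.3289 / (0.3·0.3289 + 0.5·0.6711) ≈ 0.2272
After 'black': P(biased) = 0.3·0.2272 / (0.3·0.2272 + 0.5·0.7728) ≈ 0.1499
After 'black': P(biased) = 0.3·0.1499 / (0.3·0.1499 + 0.5·0.8501) ≈ 0.0957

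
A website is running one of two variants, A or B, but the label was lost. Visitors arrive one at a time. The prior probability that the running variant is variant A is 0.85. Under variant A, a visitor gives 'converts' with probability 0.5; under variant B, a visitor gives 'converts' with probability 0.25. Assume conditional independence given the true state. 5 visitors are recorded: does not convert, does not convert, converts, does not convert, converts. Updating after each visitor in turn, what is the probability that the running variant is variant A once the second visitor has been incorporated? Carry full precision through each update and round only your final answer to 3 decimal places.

After 'does not convert': P(A) = 0.5·0.8500 / (0.5·0.8500 + 0.75·0.1500) ≈ 0.7907
After 'does not convert': P(A) = 0.5·0.7907 / (0.5·0.7907 + 0.75·0.2093) ≈ 0.7158

0.716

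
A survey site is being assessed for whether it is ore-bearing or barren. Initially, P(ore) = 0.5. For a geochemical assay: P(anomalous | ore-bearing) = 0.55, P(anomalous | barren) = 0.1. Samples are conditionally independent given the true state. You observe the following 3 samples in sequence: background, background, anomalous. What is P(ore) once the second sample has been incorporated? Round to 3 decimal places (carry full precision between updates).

After 'background': P(ore) = 0.45·0.5000 / (0.45·0.5000 + 0.9·0.5000) ≈ 0.3333
After 'background': P(ore) = 0.45·0.3333 / (0.45·0.3333 + 0.9·0.6667) ≈ 0.2000

0.200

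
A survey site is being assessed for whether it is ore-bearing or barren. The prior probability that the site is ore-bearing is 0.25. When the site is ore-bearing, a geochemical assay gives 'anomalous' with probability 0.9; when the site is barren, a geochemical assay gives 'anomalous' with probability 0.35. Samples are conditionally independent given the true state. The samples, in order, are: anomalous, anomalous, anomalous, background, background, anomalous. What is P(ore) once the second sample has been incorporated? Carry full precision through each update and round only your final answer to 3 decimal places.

0.688

After 'anomalous': P(ore) = 0.9·0.2500 / (0.9·0.2500 + 0.35·0.7500) ≈ 0.4615
After 'anomalous': P(ore) = 0.9·0.4615 / (0.9·0.4615 + 0.35·0.5385) ≈ 0.6879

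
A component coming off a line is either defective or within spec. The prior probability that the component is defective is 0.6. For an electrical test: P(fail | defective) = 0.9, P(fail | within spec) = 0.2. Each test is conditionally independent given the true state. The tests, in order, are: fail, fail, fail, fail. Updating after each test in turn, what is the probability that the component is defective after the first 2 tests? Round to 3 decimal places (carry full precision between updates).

0.968

After 'fail': P(defective) = 0.9·0.6000 / (0.9·0.6000 + 0.2·0.4000) ≈ 0.8710
After 'fail': P(defective) = 0.9·0.8710 / (0.9·0.8710 + 0.2·0.1290) ≈ 0.9681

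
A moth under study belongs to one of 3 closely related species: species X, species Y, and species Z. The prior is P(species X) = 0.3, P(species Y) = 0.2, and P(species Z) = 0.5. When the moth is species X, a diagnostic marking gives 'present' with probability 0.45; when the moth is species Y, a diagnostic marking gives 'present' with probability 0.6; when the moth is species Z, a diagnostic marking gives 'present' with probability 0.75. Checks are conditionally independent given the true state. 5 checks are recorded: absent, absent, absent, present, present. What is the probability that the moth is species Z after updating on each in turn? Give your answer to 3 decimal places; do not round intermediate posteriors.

After 'absent': normaliser = 0.55·0.3000 + 0.4·0.2000 + 0.25·0.5000; P(species X) ≈ 0.4459, P(species Y) ≈ 0.2162, P(species Z) ≈ 0.3378
After 'absent': normaliser = 0.55·0.4459 + 0.4·0.2162 + 0.25·0.3378; P(species X) ≈ 0.5893, P(species Y) ≈ 0.2078, P(species Z) ≈ 0.2029
After 'absent': normaliser = 0.55·0.5893 + 0.4·0.2078 + 0.25·0.2029; P(species X) ≈ 0.7077, P(species Y) ≈ 0.1815, P(species Z) ≈ 0.1108
After 'present': normaliser = 0.45·0.7077 + 0.6·0.1815 + 0.75·0.1108; P(species X) ≈ 0.6239, P(species Y) ≈ 0.2133, P(species Z) ≈ 0.1628
After 'present': normaliser = 0.45·0.6239 + 0.6·0.2133 + 0.75·0.1628; P(species X) ≈ 0.5289, P(species Y) ≈ 0.2411, P(species Z) ≈ 0.2300

0.230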